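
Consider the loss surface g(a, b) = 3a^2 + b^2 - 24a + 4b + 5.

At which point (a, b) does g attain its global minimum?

g(a,b) separates as P(a) + Q(b) + 5, so its minimum is min P + min Q + 5.
P'(a) = 6a - 24 vanishes at a ∈ {4}; Q'(b) = 2b + 4 vanishes at b ∈ {-2}.
Local minima of P (where P''>0): P(4)=-48. Local minima of Q: Q(-2)=-4.
So the global minimum of g is P(4) + Q(-2) + 5 = -48 − 4 + 5 = -47, attained at (4, -2).

(4, -2)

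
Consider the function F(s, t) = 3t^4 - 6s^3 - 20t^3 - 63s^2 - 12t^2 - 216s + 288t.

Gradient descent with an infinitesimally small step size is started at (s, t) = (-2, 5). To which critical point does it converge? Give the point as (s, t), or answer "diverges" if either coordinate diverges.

F is separable, so gradient descent decouples: s follows -∂F/∂s, t follows -∂F/∂t.
∂F/∂s = -18(s + 3)(s + 4); at s=-2 this is -36, so s increases.
∂F/∂t = 12(t - 4)(t - 3)(t + 2); at t=5 this is 168, so t decreases.
The s-coordinate has no critical point in that direction and runs off to infinity.

diverges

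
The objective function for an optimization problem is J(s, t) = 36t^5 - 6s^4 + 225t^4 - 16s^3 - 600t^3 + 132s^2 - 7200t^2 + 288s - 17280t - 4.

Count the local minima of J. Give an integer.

J separates as a function of s plus a function of t, so ∇J=0 decouples.
∂J/∂s = -24(s - 3)(s + 1)(s + 4) = 0 at s ∈ {-4, -1, 3}; ∂J/∂t = 180(t - 4)(t + 2)(t + 3)(t + 4) = 0 at t ∈ {-4, -3, -2, 4}.
The Hessian is diagonal: diag(J_ss, J_tt). Second derivatives: J_ss(-4)=-504, J_ss(-1)=288, J_ss(3)=-672; J_tt(-4)=-2880, J_tt(-3)=1260, J_tt(-2)=-2160, J_tt(4)=60480.
Local minima occur where both diagonal entries positive: (-1, -3), (-1, 4). Count: 2.

2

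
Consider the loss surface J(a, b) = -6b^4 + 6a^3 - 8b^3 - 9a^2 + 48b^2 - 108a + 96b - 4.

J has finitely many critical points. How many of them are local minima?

J separates as a function of a plus a function of b, so ∇J=0 decouples.
∂J/∂a = 18(a - 3)(a + 2) = 0 at a ∈ {-2, 3}; ∂J/∂b = -24(b - 2)(b + 1)(b + 2) = 0 at b ∈ {-2, -1, 2}.
The Hessian is diagonal: diag(J_aa, J_bb). Second derivatives: J_aa(-2)=-90, J_aa(3)=90; J_bb(-2)=-96, J_bb(-1)=72, J_bb(2)=-288.
Local minima occur where both diagonal entries positive: (3, -1). Count: 1.

1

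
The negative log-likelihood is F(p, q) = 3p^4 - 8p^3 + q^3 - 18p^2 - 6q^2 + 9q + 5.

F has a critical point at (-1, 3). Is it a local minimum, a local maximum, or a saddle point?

local minimum

The mixed partial ∂²F/∂p∂q is 0, so the Hessian at any point is diag(F_pp, F_qq) = diag(12(3p^2 - 4p - 3), 6(q - 2)).
At (-1, 3): H = diag(48, 6).
Both eigenvalues are positive, so H is positive definite: a local minimum.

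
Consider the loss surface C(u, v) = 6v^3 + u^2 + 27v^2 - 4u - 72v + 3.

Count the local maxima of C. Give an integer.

C separates as a function of u plus a function of v, so ∇C=0 decouples.
∂C/∂u = 2(u - 2) = 0 at u ∈ {2}; ∂C/∂v = 18(v - 1)(v + 4) = 0 at v ∈ {-4, 1}.
The Hessian is diagonal: diag(C_uu, C_vv). Second derivatives: C_uu(2)=2; C_vv(-4)=-90, C_vv(1)=90.
Local maxima occur where both diagonal entries negative: none. Count: 0.

0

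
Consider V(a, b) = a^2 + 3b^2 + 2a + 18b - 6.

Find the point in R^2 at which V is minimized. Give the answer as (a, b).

(-1, -3)

V(a,b) separates as P(a) + Q(b) − 6, so its minimum is min P + min Q − 6.
P'(a) = 2a + 2 vanishes at a ∈ {-1}; Q'(b) = 6b + 18 vanishes at b ∈ {-3}.
Local minima of P (where P''>0): P(-1)=-1. Local minima of Q: Q(-3)=-27.
So the global minimum of V is P(-1) + Q(-3) − 6 = -1 − 27 − 6 = -34, attained at (-1, -3).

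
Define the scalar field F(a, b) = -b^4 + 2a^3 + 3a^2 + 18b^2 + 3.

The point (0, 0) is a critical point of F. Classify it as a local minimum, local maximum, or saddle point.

The mixed partial ∂²F/∂a∂b is 0, so the Hessian at any point is diag(F_aa, F_bb) = diag(6(2a + 1), 12(-b^2 + 3)).
At (0, 0): H = diag(6, 36).
Both eigenvalues are positive, so H is positive definite: a local minimum.

local minimum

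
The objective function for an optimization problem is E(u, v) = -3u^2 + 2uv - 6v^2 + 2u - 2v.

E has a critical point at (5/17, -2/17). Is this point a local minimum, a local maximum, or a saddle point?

local maximum

The Hessian of E is constant: H = [[-6, 2], [2, -12]].
det(H) = (-6)·(-12) − 2² = 68.
det(H) > 0 and tr(H) = -18 < 0, so H is negative definite and the point is a local maximum.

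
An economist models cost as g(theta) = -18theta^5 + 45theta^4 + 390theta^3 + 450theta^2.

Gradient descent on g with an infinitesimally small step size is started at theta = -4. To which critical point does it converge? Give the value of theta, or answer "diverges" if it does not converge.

-2

g'(theta) = -90theta(theta - 5)(theta + 1)(theta + 2), so g'(-4) = -19440.
Gradient descent moves in the -g' direction, i.e. theta is increasing.
The nearest critical point in that direction is theta = -2, where g'' = 1260 > 0 (a local minimum). The iterate converges there.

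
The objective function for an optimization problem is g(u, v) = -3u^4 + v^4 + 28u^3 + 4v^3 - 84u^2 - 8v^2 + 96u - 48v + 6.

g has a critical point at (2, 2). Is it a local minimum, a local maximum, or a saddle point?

local minimum

The mixed partial ∂²g/∂u∂v is 0, so the Hessian at any point is diag(g_uu, g_vv) = diag(12(-3u^2 + 14u - 14), 4(3v^2 + 6v - 4)).
At (2, 2): H = diag(24, 80).
Both eigenvalues are positive, so H is positive definite: a local minimum.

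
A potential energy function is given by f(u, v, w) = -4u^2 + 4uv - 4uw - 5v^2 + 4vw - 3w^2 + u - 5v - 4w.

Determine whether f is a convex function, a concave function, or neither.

concave

f is quadratic, so its Hessian is the constant matrix H = [[-8, 4, -4], [4, -10, 4], [-4, 4, -6]].
Leading principal minors: -8, 64, -224.
Signs alternate −, +, − ⇒ H ≺ 0 ⇒ concave.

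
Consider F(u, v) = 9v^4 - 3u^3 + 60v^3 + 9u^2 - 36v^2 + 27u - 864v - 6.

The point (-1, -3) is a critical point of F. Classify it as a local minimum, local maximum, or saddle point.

The mixed partial ∂²F/∂u∂v is 0, so the Hessian at any point is diag(F_uu, F_vv) = diag(18(-u + 1), 36(3v^2 + 10v - 2)).
At (-1, -3): H = diag(36, -180).
The eigenvalues have opposite signs, so H is indefinite: a saddle point.

saddle point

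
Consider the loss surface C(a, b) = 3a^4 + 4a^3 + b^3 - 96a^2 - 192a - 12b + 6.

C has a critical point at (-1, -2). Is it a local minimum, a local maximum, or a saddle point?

local maximum

The mixed partial ∂²C/∂a∂b is 0, so the Hessian at any point is diag(C_aa, C_bb) = diag(12(3a^2 + 2a - 16), 6b).
At (-1, -2): H = diag(-180, -12).
Both eigenvalues are negative, so H is negative definite: a local maximum.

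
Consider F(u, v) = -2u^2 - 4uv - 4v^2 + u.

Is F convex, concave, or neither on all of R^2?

concave

F is quadratic, so its Hessian is the constant matrix H = [[-4, -4], [-4, -8]].
det(H) = 16, tr(H) = -12.
det(H) > 0 and tr(H) < 0, so H is negative definite everywhere: concave.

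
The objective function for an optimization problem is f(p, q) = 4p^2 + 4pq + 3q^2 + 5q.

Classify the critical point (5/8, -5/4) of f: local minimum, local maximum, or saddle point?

The Hessian of f is constant: H = [[8, 4], [4, 6]].
det(H) = 8·6 − 4² = 32.
det(H) > 0 and tr(H) = 14 > 0, so H is positive definite and the point is a local minimum.

local minimum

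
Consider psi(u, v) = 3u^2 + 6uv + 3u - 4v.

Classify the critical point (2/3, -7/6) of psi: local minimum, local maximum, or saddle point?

The Hessian of psi is constant: H = [[6, 6], [6, 0]].
det(H) = 6·0 − 6² = -36.
Since det(H) < 0, H is indefinite and the critical point is a saddle point.

saddle point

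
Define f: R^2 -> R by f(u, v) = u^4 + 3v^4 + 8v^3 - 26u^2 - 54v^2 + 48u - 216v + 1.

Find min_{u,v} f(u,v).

-1026

f(u,v) separates as P(u) + Q(v) + 1, so its minimum is min P + min Q + 1.
P'(u) = 4(u - 3)(u - 1)(u + 4) vanishes at u ∈ {-4, 1, 3}; Q'(v) = 12(v - 3)(v + 2)(v + 3) vanishes at v ∈ {-3, -2, 3}.
Local minima of P (where P''>0): P(-4)=-352, P(3)=-9. Local minima of Q: Q(-3)=189, Q(3)=-675.
So the global minimum of f is P(-4) + Q(3) + 1 = -352 − 675 + 1 = -1026, attained at (-4, 3).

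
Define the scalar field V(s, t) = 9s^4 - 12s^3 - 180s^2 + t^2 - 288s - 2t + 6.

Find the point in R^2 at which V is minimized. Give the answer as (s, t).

V(s,t) separates as P(s) + Q(t) + 6, so its minimum is min P + min Q + 6.
P'(s) = 36(s - 4)(s + 1)(s + 2) vanishes at s ∈ {-2, -1, 4}; Q'(t) = 2(t - 1) vanishes at t ∈ {1}.
Local minima of P (where P''>0): P(-2)=96, P(4)=-2496. Local minima of Q: Q(1)=-1.
So the global minimum of V is P(4) + Q(1) + 6 = -2496 − 1 + 6 = -2491, attained at (4, 1).

(4, 1)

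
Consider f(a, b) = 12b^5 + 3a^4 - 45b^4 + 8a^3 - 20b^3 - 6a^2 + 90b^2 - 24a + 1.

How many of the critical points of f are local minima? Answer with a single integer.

4

f separates as a function of a plus a function of b, so ∇f=0 decouples.
∂f/∂a = 12(a - 1)(a + 1)(a + 2) = 0 at a ∈ {-2, -1, 1}; ∂f/∂b = 60b(b - 3)(b - 1)(b + 1) = 0 at b ∈ {-1, 0, 1, 3}.
The Hessian is diagonal: diag(f_aa, f_bb). Second derivatives: f_aa(-2)=36, f_aa(-1)=-24, f_aa(1)=72; f_bb(-1)=-480, f_bb(0)=180, f_bb(1)=-240, f_bb(3)=1440.
Local minima occur where both diagonal entries positive: (-2, 0), (-2, 3), (1, 0), (1, 3). Count: 4.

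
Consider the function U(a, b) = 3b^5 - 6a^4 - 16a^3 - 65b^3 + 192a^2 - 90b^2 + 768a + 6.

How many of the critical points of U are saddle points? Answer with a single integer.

U separates as a function of a plus a function of b, so ∇U=0 decouples.
∂U/∂a = -24(a - 4)(a + 2)(a + 4) = 0 at a ∈ {-4, -2, 4}; ∂U/∂b = 15b(b - 4)(b + 1)(b + 3) = 0 at b ∈ {-3, -1, 0, 4}.
The Hessian is diagonal: diag(U_aa, U_bb). Second derivatives: U_aa(-4)=-384, U_aa(-2)=288, U_aa(4)=-1152; U_bb(-3)=-630, U_bb(-1)=150, U_bb(0)=-180, U_bb(4)=2100.
Saddle points occur where the two diagonal entries have opposite signs: (-4, -1), (-4, 4), (-2, -3), (-2, 0), (4, -1), (4, 4). Count: 6.

6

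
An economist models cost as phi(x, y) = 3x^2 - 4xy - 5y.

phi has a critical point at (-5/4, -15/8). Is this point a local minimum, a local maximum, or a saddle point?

saddle point

The Hessian of phi is constant: H = [[6, -4], [-4, 0]].
det(H) = 6·0 − (-4)² = -16.
Since det(H) < 0, H is indefinite and the critical point is a saddle point.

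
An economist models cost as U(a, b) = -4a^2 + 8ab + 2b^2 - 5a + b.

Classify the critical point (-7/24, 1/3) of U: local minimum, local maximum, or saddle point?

The Hessian of U is constant: H = [[-8, 8], [8, 4]].
det(H) = (-8)·4 − 8² = -96.
Since det(H) < 0, H is indefinite and the critical point is a saddle point.

saddle point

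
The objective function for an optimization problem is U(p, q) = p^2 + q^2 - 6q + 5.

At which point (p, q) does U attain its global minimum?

(0, 3)

U(p,q) separates as A(p) + B(q) + 5, so its minimum is min A + min B + 5.
A'(p) = 2p vanishes at p ∈ {0}; B'(q) = 2q - 6 vanishes at q ∈ {3}.
Local minima of A (where A''>0): A(0)=0. Local minima of B: B(3)=-9.
So the global minimum of U is A(0) + B(3) + 5 = 0 − 9 + 5 = -4, attained at (0, 3).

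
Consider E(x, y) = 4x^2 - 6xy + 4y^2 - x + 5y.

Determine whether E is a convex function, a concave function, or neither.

E is quadratic, so its Hessian is the constant matrix H = [[8, -6], [-6, 8]].
det(H) = 28, tr(H) = 16.
det(H) > 0 and tr(H) > 0, so H is positive definite everywhere: convex.

convex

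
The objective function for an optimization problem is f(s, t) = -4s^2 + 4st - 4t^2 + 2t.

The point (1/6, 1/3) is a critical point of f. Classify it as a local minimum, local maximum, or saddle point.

The Hessian of f is constant: H = [[-8, 4], [4, -8]].
det(H) = (-8)·(-8) − 4² = 48.
det(H) > 0 and tr(H) = -16 < 0, so H is negative definite and the point is a local maximum.

local maximum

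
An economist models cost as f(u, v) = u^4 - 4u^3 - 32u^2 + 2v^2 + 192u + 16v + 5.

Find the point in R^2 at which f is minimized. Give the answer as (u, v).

(-4, -4)

f(u,v) separates as P(u) + Q(v) + 5, so its minimum is min P + min Q + 5.
P'(u) = 4(u - 4)(u - 3)(u + 4) vanishes at u ∈ {-4, 3, 4}; Q'(v) = 4v + 16 vanishes at v ∈ {-4}.
Local minima of P (where P''>0): P(-4)=-768, P(4)=256. Local minima of Q: Q(-4)=-32.
So the global minimum of f is P(-4) + Q(-4) + 5 = -768 − 32 + 5 = -795, attained at (-4, -4).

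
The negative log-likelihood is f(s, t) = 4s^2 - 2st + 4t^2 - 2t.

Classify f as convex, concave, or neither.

convex

f is quadratic, so its Hessian is the constant matrix H = [[8, -2], [-2, 8]].
det(H) = 60, tr(H) = 16.
det(H) > 0 and tr(H) > 0, so H is positive definite everywhere: convex.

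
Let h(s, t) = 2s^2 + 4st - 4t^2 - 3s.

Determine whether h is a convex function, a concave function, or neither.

h is quadratic, so its Hessian is the constant matrix H = [[4, 4], [4, -8]].
det(H) = -48, tr(H) = -4.
det(H) < 0, so H is indefinite: neither convex nor concave.

neither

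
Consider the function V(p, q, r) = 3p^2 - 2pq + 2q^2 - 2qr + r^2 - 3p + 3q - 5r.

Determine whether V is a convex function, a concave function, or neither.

V is quadratic, so its Hessian is the constant matrix H = [[6, -2, 0], [-2, 4, -2], [0, -2, 2]].
Leading principal minors: 6, 20, 16.
All positive ⇒ H ≻ 0 ⇒ convex.

convex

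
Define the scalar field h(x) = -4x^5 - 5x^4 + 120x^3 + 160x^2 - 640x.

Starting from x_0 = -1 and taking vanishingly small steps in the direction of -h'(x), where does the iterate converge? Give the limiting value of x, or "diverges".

1

h'(x) = -20(x - 4)(x - 1)(x + 2)(x + 4), so h'(-1) = -600.
Gradient descent moves in the -h' direction, i.e. x is increasing.
The nearest critical point in that direction is x = 1, where h'' = 900 > 0 (a local minimum). The iterate converges there.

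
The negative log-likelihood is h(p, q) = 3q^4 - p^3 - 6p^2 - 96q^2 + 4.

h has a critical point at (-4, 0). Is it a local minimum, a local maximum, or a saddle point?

saddle point

The mixed partial ∂²h/∂p∂q is 0, so the Hessian at any point is diag(h_pp, h_qq) = diag(-6(p + 2), 12(3q^2 - 16)).
At (-4, 0): H = diag(12, -192).
The eigenvalues have opposite signs, so H is indefinite: a saddle point.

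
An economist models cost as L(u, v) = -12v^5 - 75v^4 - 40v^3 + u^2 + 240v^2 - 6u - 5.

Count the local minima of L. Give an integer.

L separates as a function of u plus a function of v, so ∇L=0 decouples.
∂L/∂u = 2(u - 3) = 0 at u ∈ {3}; ∂L/∂v = -60v(v - 1)(v + 2)(v + 4) = 0 at v ∈ {-4, -2, 0, 1}.
The Hessian is diagonal: diag(L_uu, L_vv). Second derivatives: L_uu(3)=2; L_vv(-4)=2400, L_vv(-2)=-720, L_vv(0)=480, L_vv(1)=-900.
Local minima occur where both diagonal entries positive: (3, -4), (3, 0). Count: 2.

2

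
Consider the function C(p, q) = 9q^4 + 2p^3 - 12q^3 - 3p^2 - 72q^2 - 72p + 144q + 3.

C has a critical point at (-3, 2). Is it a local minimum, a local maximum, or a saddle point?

The mixed partial ∂²C/∂p∂q is 0, so the Hessian at any point is diag(C_pp, C_qq) = diag(6(2p - 1), 36(3q^2 - 2q - 4)).
At (-3, 2): H = diag(-42, 144).
The eigenvalues have opposite signs, so H is indefinite: a saddle point.

saddle point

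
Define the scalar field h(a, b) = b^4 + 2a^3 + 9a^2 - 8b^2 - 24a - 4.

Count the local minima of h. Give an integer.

h separates as a function of a plus a function of b, so ∇h=0 decouples.
∂h/∂a = 6(a - 1)(a + 4) = 0 at a ∈ {-4, 1}; ∂h/∂b = 4b(b - 2)(b + 2) = 0 at b ∈ {-2, 0, 2}.
The Hessian is diagonal: diag(h_aa, h_bb). Second derivatives: h_aa(-4)=-30, h_aa(1)=30; h_bb(-2)=32, h_bb(0)=-16, h_bb(2)=32.
Local minima occur where both diagonal entries positive: (1, -2), (1, 2). Count: 2.

2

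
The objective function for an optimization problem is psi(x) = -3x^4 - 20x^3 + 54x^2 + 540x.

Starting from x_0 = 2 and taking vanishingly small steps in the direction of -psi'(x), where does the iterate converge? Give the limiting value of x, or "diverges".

-3

psi'(x) = -12(x - 3)(x + 3)(x + 5), so psi'(2) = 420.
Gradient descent moves in the -psi' direction, i.e. x is decreasing.
The nearest critical point in that direction is x = -3, where psi'' = 144 > 0 (a local minimum). The iterate converges there.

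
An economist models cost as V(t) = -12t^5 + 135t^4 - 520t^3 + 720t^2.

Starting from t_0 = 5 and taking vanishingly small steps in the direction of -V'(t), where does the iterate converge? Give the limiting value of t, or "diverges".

diverges

V'(t) = -60t(t - 4)(t - 3)(t - 2), so V'(5) = -1800.
Gradient descent moves in the -V' direction, i.e. t is increasing.
There is no critical point above t=5, and V' keeps the same sign, so the iterate runs off to +∞.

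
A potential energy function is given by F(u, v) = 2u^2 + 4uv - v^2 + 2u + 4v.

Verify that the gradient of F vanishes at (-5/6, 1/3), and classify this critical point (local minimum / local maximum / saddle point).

∇F = (4u + 4v + 2, 4u - 2v + 4); substituting (-5/6, 1/3) gives ∇F = (0, 0), so (-5/6, 1/3) is indeed a critical point.
The Hessian of F is constant: H = [[4, 4], [4, -2]].
det(H) = 4·(-2) − 4² = -24.
Since det(H) < 0, H is indefinite and the critical point is a saddle point.

saddle point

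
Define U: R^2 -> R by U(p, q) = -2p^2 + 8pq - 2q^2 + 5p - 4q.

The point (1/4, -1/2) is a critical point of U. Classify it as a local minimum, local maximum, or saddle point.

saddle point

The Hessian of U is constant: H = [[-4, 8], [8, -4]].
det(H) = (-4)·(-4) − 8² = -48.
Since det(H) < 0, H is indefinite and the critical point is a saddle point.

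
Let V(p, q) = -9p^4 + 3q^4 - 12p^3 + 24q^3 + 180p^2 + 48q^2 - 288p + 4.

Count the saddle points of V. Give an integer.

5

V separates as a function of p plus a function of q, so ∇V=0 decouples.
∂V/∂p = -36(p - 2)(p - 1)(p + 4) = 0 at p ∈ {-4, 1, 2}; ∂V/∂q = 12q(q + 2)(q + 4) = 0 at q ∈ {-4, -2, 0}.
The Hessian is diagonal: diag(V_pp, V_qq). Second derivatives: V_pp(-4)=-1080, V_pp(1)=180, V_pp(2)=-216; V_qq(-4)=96, V_qq(-2)=-48, V_qq(0)=96.
Saddle points occur where the two diagonal entries have opposite signs: (-4, -4), (-4, 0), (1, -2), (2, -4), (2, 0). Count: 5.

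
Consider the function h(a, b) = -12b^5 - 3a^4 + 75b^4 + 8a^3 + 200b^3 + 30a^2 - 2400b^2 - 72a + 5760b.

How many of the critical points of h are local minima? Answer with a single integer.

2

h separates as a function of a plus a function of b, so ∇h=0 decouples.
∂h/∂a = -12(a - 3)(a - 1)(a + 2) = 0 at a ∈ {-2, 1, 3}; ∂h/∂b = -60(b - 4)(b - 3)(b - 2)(b + 4) = 0 at b ∈ {-4, 2, 3, 4}.
The Hessian is diagonal: diag(h_aa, h_bb). Second derivatives: h_aa(-2)=-180, h_aa(1)=72, h_aa(3)=-120; h_bb(-4)=20160, h_bb(2)=-720, h_bb(3)=420, h_bb(4)=-960.
Local minima occur where both diagonal entries positive: (1, -4), (1, 3). Count: 2.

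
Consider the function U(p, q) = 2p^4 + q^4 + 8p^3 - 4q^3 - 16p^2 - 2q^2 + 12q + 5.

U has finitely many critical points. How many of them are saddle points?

4

U separates as a function of p plus a function of q, so ∇U=0 decouples.
∂U/∂p = 8p(p - 1)(p + 4) = 0 at p ∈ {-4, 0, 1}; ∂U/∂q = 4(q - 3)(q - 1)(q + 1) = 0 at q ∈ {-1, 1, 3}.
The Hessian is diagonal: diag(U_pp, U_qq). Second derivatives: U_pp(-4)=160, U_pp(0)=-32, U_pp(1)=40; U_qq(-1)=32, U_qq(1)=-16, U_qq(3)=32.
Saddle points occur where the two diagonal entries have opposite signs: (-4, 1), (0, -1), (0, 3), (1, 1). Count: 4.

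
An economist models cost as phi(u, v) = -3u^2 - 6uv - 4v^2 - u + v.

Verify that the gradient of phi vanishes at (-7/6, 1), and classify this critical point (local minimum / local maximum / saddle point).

∇phi = (-6u - 6v - 1, -6u - 8v + 1); substituting (-7/6, 1) gives ∇phi = (0, 0), so (-7/6, 1) is indeed a critical point.
The Hessian of phi is constant: H = [[-6, -6], [-6, -8]].
det(H) = (-6)·(-8) − (-6)² = 12.
det(H) > 0 and tr(H) = -14 < 0, so H is negative definite and the point is a local maximum.

local maximum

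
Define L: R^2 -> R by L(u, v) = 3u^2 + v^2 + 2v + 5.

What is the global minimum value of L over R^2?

L(u,v) separates as P(u) + Q(v) + 5, so its minimum is min P + min Q + 5.
P'(u) = 6u vanishes at u ∈ {0}; Q'(v) = 2v + 2 vanishes at v ∈ {-1}.
Local minima of P (where P''>0): P(0)=0. Local minima of Q: Q(-1)=-1.
So the global minimum of L is P(0) + Q(-1) + 5 = 0 − 1 + 5 = 4, attained at (0, -1).

4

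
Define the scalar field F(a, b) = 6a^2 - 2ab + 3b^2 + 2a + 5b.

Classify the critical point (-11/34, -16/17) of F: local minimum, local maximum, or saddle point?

local minimum

The Hessian of F is constant: H = [[12, -2], [-2, 6]].
det(H) = 12·6 − (-2)² = 68.
det(H) > 0 and tr(H) = 18 > 0, so H is positive definite and the point is a local minimum.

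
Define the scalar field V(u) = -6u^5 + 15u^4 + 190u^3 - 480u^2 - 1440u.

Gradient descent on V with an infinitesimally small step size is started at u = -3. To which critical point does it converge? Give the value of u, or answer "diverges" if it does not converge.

V'(u) = -30(u - 4)(u - 3)(u + 1)(u + 4), so V'(-3) = 2520.
Gradient descent moves in the -V' direction, i.e. u is decreasing.
The nearest critical point in that direction is u = -4, where V'' = 5040 > 0 (a local minimum). The iterate converges there.

-4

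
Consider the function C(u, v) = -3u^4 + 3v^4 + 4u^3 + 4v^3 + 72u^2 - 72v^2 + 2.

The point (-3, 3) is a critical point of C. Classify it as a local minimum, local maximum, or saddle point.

saddle point

The mixed partial ∂²C/∂u∂v is 0, so the Hessian at any point is diag(C_uu, C_vv) = diag(12(-3u^2 + 2u + 12), 12(3v^2 + 2v - 12)).
At (-3, 3): H = diag(-252, 252).
The eigenvalues have opposite signs, so H is indefinite: a saddle point.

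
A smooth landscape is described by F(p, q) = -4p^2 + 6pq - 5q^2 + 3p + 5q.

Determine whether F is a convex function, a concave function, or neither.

F is quadratic, so its Hessian is the constant matrix H = [[-8, 6], [6, -10]].
det(H) = 44, tr(H) = -18.
det(H) > 0 and tr(H) < 0, so H is negative definite everywhere: concave.

concave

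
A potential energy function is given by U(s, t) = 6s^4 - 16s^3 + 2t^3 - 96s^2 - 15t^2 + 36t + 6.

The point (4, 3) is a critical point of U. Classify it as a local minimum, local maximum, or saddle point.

local minimum

The mixed partial ∂²U/∂s∂t is 0, so the Hessian at any point is diag(U_ss, U_tt) = diag(24(3s^2 - 4s - 8), 6(2t - 5)).
At (4, 3): H = diag(576, 6).
Both eigenvalues are positive, so H is positive definite: a local minimum.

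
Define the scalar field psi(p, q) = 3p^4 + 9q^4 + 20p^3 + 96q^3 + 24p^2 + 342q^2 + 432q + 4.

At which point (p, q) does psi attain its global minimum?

psi(p,q) separates as A(p) + B(q) + 4, so its minimum is min A + min B + 4.
A'(p) = 12p(p + 1)(p + 4) vanishes at p ∈ {-4, -1, 0}; B'(q) = 36(q + 1)(q + 3)(q + 4) vanishes at q ∈ {-4, -3, -1}.
Local minima of A (where A''>0): A(-4)=-128, A(0)=0. Local minima of B: B(-4)=-96, B(-1)=-177.
So the global minimum of psi is A(-4) + B(-1) + 4 = -128 − 177 + 4 = -301, attained at (-4, -1).

(-4, -1)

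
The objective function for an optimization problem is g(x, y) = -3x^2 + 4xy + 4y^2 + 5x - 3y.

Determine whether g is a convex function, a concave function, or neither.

neither

g is quadratic, so its Hessian is the constant matrix H = [[-6, 4], [4, 8]].
det(H) = -64, tr(H) = 2.
det(H) < 0, so H is indefinite: neither convex nor concave.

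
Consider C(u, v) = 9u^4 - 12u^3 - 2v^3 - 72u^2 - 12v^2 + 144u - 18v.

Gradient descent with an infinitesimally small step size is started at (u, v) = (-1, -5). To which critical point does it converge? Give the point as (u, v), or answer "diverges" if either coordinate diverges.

C is separable, so gradient descent decouples: u follows -∂C/∂u, v follows -∂C/∂v.
∂C/∂u = 36(u - 2)(u - 1)(u + 2); at u=-1 this is 216, so u decreases.
∂C/∂v = -6(v + 1)(v + 3); at v=-5 this is -48, so v increases.
u converges to its nearest critical value -2 (a local min of the u-part); v converges to -3. The iterate converges to (-2, -3).

(-2, -3)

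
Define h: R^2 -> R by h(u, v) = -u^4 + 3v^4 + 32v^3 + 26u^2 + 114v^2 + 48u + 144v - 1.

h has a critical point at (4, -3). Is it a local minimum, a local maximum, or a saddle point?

The mixed partial ∂²h/∂u∂v is 0, so the Hessian at any point is diag(h_uu, h_vv) = diag(4(-3u^2 + 13), 12(3v^2 + 16v + 19)).
At (4, -3): H = diag(-140, -24).
Both eigenvalues are negative, so H is negative definite: a local maximum.

local maximum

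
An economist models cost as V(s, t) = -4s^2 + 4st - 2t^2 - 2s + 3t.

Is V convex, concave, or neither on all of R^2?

V is quadratic, so its Hessian is the constant matrix H = [[-8, 4], [4, -4]].
det(H) = 16, tr(H) = -12.
det(H) > 0 and tr(H) < 0, so H is negative definite everywhere: concave.

concave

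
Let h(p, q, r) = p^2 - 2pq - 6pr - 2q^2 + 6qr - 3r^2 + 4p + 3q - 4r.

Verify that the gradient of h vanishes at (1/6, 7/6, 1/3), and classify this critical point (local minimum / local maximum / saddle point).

saddle point

∇h = (2p - 2q - 6r + 4, -2p - 4q + 6r + 3, -6p + 6q - 6r - 4); substituting (1/6, 7/6, 1/3) gives ∇h = (0, 0, 0), so (1/6, 7/6, 1/3) is indeed a critical point.
The Hessian is constant: H = [[2, -2, -6], [-2, -4, 6], [-6, 6, -6]].
Leading principal minors: Δ₁ = 2, Δ₂ = -12, Δ₃ = 288.
The minors fit neither the all-positive nor the alternating-sign pattern, so H is indefinite: a saddle point.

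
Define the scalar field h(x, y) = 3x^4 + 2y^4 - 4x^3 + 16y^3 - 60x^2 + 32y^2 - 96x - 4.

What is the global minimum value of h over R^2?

-836

h(x,y) separates as P(x) + Q(y) − 4, so its minimum is min P + min Q − 4.
P'(x) = 12(x - 4)(x + 1)(x + 2) vanishes at x ∈ {-2, -1, 4}; Q'(y) = 8y(y + 2)(y + 4) vanishes at y ∈ {-4, -2, 0}.
Local minima of P (where P''>0): P(-2)=32, P(4)=-832. Local minima of Q: Q(-4)=0, Q(0)=0.
So the global minimum of h is P(4) + Q(-4) − 4 = -832 + 0 − 4 = -836, attained at (4, -4).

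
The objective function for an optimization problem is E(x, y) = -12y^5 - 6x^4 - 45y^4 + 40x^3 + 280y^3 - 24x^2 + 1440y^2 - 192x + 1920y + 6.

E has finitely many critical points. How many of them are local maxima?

E separates as a function of x plus a function of y, so ∇E=0 decouples.
∂E/∂x = -24(x - 4)(x - 2)(x + 1) = 0 at x ∈ {-1, 2, 4}; ∂E/∂y = -60(y - 4)(y + 1)(y + 2)(y + 4) = 0 at y ∈ {-4, -2, -1, 4}.
The Hessian is diagonal: diag(E_xx, E_yy). Second derivatives: E_xx(-1)=-360, E_xx(2)=144, E_xx(4)=-240; E_yy(-4)=2880, E_yy(-2)=-720, E_yy(-1)=900, E_yy(4)=-14400.
Local maxima occur where both diagonal entries negative: (-1, -2), (-1, 4), (4, -2), (4, 4). Count: 4.

4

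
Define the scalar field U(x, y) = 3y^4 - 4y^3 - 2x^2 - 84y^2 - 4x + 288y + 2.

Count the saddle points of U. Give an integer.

U separates as a function of x plus a function of y, so ∇U=0 decouples.
∂U/∂x = -4(x + 1) = 0 at x ∈ {-1}; ∂U/∂y = 12(y - 3)(y - 2)(y + 4) = 0 at y ∈ {-4, 2, 3}.
The Hessian is diagonal: diag(U_xx, U_yy). Second derivatives: U_xx(-1)=-4; U_yy(-4)=504, U_yy(2)=-72, U_yy(3)=84.
Saddle points occur where the two diagonal entries have opposite signs: (-1, -4), (-1, 3). Count: 2.

2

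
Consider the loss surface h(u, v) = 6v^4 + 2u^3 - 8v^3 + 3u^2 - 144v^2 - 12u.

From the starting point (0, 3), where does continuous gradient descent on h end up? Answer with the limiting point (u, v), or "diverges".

(1, 4)

h is separable, so gradient descent decouples: u follows -∂h/∂u, v follows -∂h/∂v.
∂h/∂u = 6(u - 1)(u + 2); at u=0 this is -12, so u increases.
∂h/∂v = 24v(v - 4)(v + 3); at v=3 this is -432, so v increases.
u converges to its nearest critical value 1 (a local min of the u-part); v converges to 4. The iterate converges to (1, 4).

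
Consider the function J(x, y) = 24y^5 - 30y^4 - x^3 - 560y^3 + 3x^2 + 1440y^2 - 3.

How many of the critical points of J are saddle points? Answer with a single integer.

4

J separates as a function of x plus a function of y, so ∇J=0 decouples.
∂J/∂x = -3x(x - 2) = 0 at x ∈ {0, 2}; ∂J/∂y = 120y(y - 3)(y - 2)(y + 4) = 0 at y ∈ {-4, 0, 2, 3}.
The Hessian is diagonal: diag(J_xx, J_yy). Second derivatives: J_xx(0)=6, J_xx(2)=-6; J_yy(-4)=-20160, J_yy(0)=2880, J_yy(2)=-1440, J_yy(3)=2520.
Saddle points occur where the two diagonal entries have opposite signs: (0, -4), (0, 2), (2, 0), (2, 3). Count: 4.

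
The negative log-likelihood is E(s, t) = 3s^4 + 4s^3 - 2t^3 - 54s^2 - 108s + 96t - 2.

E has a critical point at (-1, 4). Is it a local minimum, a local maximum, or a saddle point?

local maximum

The mixed partial ∂²E/∂s∂t is 0, so the Hessian at any point is diag(E_ss, E_tt) = diag(12(3s^2 + 2s - 9), -12t).
At (-1, 4): H = diag(-96, -48).
Both eigenvalues are negative, so H is negative definite: a local maximum.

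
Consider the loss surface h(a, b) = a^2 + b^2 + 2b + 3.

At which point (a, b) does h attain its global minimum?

(0, -1)

h(a,b) separates as P(a) + Q(b) + 3, so its minimum is min P + min Q + 3.
P'(a) = 2a vanishes at a ∈ {0}; Q'(b) = 2b + 2 vanishes at b ∈ {-1}.
Local minima of P (where P''>0): P(0)=0. Local minima of Q: Q(-1)=-1.
So the global minimum of h is P(0) + Q(-1) + 3 = 0 − 1 + 3 = 2, attained at (0, -1).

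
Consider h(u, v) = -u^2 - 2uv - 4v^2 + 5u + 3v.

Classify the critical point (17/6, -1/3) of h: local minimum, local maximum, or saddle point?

The Hessian of h is constant: H = [[-2, -2], [-2, -8]].
det(H) = (-2)·(-8) − (-2)² = 12.
det(H) > 0 and tr(H) = -10 < 0, so H is negative definite and the point is a local maximum.

local maximum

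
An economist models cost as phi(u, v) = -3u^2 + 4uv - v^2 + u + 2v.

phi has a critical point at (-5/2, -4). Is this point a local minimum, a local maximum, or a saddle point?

The Hessian of phi is constant: H = [[-6, 4], [4, -2]].
det(H) = (-6)·(-2) − 4² = -4.
Since det(H) < 0, H is indefinite and the critical point is a saddle point.

saddle point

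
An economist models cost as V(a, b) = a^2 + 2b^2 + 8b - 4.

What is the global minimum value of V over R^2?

V(a,b) separates as P(a) + Q(b) − 4, so its minimum is min P + min Q − 4.
P'(a) = 2a vanishes at a ∈ {0}; Q'(b) = 4b + 8 vanishes at b ∈ {-2}.
Local minima of P (where P''>0): P(0)=0. Local minima of Q: Q(-2)=-8.
So the global minimum of V is P(0) + Q(-2) − 4 = 0 − 8 − 4 = -12, attained at (0, -2).

-12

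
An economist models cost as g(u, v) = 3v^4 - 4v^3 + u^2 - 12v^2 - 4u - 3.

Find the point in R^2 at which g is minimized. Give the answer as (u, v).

g(u,v) separates as P(u) + Q(v) − 3, so its minimum is min P + min Q − 3.
P'(u) = 2u - 4 vanishes at u ∈ {2}; Q'(v) = 12v(v - 2)(v + 1) vanishes at v ∈ {-1, 0, 2}.
Local minima of P (where P''>0): P(2)=-4. Local minima of Q: Q(-1)=-5, Q(2)=-32.
So the global minimum of g is P(2) + Q(2) − 3 = -4 − 32 − 3 = -39, attained at (2, 2).

(2, 2)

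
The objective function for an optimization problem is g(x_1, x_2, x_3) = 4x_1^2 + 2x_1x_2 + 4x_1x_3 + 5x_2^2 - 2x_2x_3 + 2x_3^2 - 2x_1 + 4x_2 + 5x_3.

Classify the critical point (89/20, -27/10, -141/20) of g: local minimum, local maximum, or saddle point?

local minimum

The Hessian is constant: H = [[8, 2, 4], [2, 10, -2], [4, -2, 4]].
Leading principal minors: Δ₁ = 8, Δ₂ = 76, Δ₃ = 80.
All leading minors are positive, so H is positive definite: a local minimum.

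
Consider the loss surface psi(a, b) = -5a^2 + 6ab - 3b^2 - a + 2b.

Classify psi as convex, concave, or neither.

concave

psi is quadratic, so its Hessian is the constant matrix H = [[-10, 6], [6, -6]].
det(H) = 24, tr(H) = -16.
det(H) > 0 and tr(H) < 0, so H is negative definite everywhere: concave.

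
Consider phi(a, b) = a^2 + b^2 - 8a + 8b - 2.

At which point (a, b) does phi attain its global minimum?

(4, -4)

phi(a,b) separates as P(a) + Q(b) − 2, so its minimum is min P + min Q − 2.
P'(a) = 2a - 8 vanishes at a ∈ {4}; Q'(b) = 2b + 8 vanishes at b ∈ {-4}.
Local minima of P (where P''>0): P(4)=-16. Local minima of Q: Q(-4)=-16.
So the global minimum of phi is P(4) + Q(-4) − 2 = -16 − 16 − 2 = -34, attained at (4, -4).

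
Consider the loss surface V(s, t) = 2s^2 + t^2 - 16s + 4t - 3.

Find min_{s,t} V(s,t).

-39

V(s,t) separates as P(s) + Q(t) − 3, so its minimum is min P + min Q − 3.
P'(s) = 4s - 16 vanishes at s ∈ {4}; Q'(t) = 2(t + 2) vanishes at t ∈ {-2}.
Local minima of P (where P''>0): P(4)=-32. Local minima of Q: Q(-2)=-4.
So the global minimum of V is P(4) + Q(-2) − 3 = -32 − 4 − 3 = -39, attained at (4, -2).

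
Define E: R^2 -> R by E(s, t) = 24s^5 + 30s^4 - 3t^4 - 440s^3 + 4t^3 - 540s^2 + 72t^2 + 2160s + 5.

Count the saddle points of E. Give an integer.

E separates as a function of s plus a function of t, so ∇E=0 decouples.
∂E/∂s = 120(s - 3)(s - 1)(s + 2)(s + 3) = 0 at s ∈ {-3, -2, 1, 3}; ∂E/∂t = -12t(t - 4)(t + 3) = 0 at t ∈ {-3, 0, 4}.
The Hessian is diagonal: diag(E_ss, E_tt). Second derivatives: E_ss(-3)=-2880, E_ss(-2)=1800, E_ss(1)=-2880, E_ss(3)=7200; E_tt(-3)=-252, E_tt(0)=144, E_tt(4)=-336.
Saddle points occur where the two diagonal entries have opposite signs: (-3, 0), (-2, -3), (-2, 4), (1, 0), (3, -3), (3, 4). Count: 6.

6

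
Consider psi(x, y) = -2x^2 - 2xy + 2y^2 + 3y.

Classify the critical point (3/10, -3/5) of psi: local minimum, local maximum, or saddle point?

saddle point

The Hessian of psi is constant: H = [[-4, -2], [-2, 4]].
det(H) = (-4)·4 − (-2)² = -20.
Since det(H) < 0, H is indefinite and the critical point is a saddle point.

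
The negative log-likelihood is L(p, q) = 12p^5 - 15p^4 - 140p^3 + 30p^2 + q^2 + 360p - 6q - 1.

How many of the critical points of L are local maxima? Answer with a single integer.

L separates as a function of p plus a function of q, so ∇L=0 decouples.
∂L/∂p = 60(p - 3)(p - 1)(p + 1)(p + 2) = 0 at p ∈ {-2, -1, 1, 3}; ∂L/∂q = 2(q - 3) = 0 at q ∈ {3}.
The Hessian is diagonal: diag(L_pp, L_qq). Second derivatives: L_pp(-2)=-900, L_pp(-1)=480, L_pp(1)=-720, L_pp(3)=2400; L_qq(3)=2.
Local maxima occur where both diagonal entries negative: none. Count: 0.

0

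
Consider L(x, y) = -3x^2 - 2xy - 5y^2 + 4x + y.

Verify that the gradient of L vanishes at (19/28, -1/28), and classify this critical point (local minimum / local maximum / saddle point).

local maximum

∇L = (-6x - 2y + 4, -2x - 10y + 1); substituting (19/28, -1/28) gives ∇L = (0, 0), so (19/28, -1/28) is indeed a critical point.
The Hessian of L is constant: H = [[-6, -2], [-2, -10]].
det(H) = (-6)·(-10) − (-2)² = 56.
det(H) > 0 and tr(H) = -16 < 0, so H is negative definite and the point is a local maximum.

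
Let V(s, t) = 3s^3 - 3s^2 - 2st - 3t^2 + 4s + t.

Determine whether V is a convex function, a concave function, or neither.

The term 3s^3 is cubic, so the Hessian is not constant.
∂²V/∂s² = 18s - 6, which takes both signs as s varies (negative for sufficiently negative s). A diagonal entry of the Hessian changing sign means the Hessian is neither positive- nor negative-semidefinite on all of R^2.

neither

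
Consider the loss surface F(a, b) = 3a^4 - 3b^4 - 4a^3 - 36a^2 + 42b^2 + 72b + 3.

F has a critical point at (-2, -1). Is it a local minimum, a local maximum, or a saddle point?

The mixed partial ∂²F/∂a∂b is 0, so the Hessian at any point is diag(F_aa, F_bb) = diag(12(3a^2 - 2a - 6), 12(-3b^2 + 7)).
At (-2, -1): H = diag(120, 48).
Both eigenvalues are positive, so H is positive definite: a local minimum.

local minimum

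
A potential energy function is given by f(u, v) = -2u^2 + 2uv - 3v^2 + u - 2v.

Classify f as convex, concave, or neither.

concave

f is quadratic, so its Hessian is the constant matrix H = [[-4, 2], [2, -6]].
det(H) = 20, tr(H) = -10.
det(H) > 0 and tr(H) < 0, so H is negative definite everywhere: concave.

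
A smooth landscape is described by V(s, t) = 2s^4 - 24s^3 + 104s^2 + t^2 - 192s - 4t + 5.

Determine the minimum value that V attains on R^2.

V(s,t) separates as P(s) + Q(t) + 5, so its minimum is min P + min Q + 5.
P'(s) = 8(s - 4)(s - 3)(s - 2) vanishes at s ∈ {2, 3, 4}; Q'(t) = 2(t - 2) vanishes at t ∈ {2}.
Local minima of P (where P''>0): P(2)=-128, P(4)=-128. Local minima of Q: Q(2)=-4.
So the global minimum of V is P(2) + Q(2) + 5 = -128 − 4 + 5 = -127, attained at (2, 2).

-127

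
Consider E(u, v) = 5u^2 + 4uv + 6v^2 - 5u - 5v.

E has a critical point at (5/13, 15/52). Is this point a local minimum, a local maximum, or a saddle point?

local minimum

The Hessian of E is constant: H = [[10, 4], [4, 12]].
det(H) = 10·12 − 4² = 104.
det(H) > 0 and tr(H) = 22 > 0, so H is positive definite and the point is a local minimum.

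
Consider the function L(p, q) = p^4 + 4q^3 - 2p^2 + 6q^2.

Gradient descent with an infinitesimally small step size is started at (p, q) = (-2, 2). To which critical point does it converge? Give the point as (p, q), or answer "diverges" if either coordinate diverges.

(-1, 0)

L is separable, so gradient descent decouples: p follows -∂L/∂p, q follows -∂L/∂q.
∂L/∂p = 4p(p - 1)(p + 1); at p=-2 this is -24, so p increases.
∂L/∂q = 12q(q + 1); at q=2 this is 72, so q decreases.
p converges to its nearest critical value -1 (a local min of the p-part); q converges to 0. The iterate converges to (-1, 0).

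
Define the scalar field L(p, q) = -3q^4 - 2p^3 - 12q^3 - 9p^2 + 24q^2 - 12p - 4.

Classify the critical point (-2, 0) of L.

The mixed partial ∂²L/∂p∂q is 0, so the Hessian at any point is diag(L_pp, L_qq) = diag(-6(2p + 3), 12(-3q^2 - 6q + 4)).
At (-2, 0): H = diag(6, 48).
Both eigenvalues are positive, so H is positive definite: a local minimum.

local minimum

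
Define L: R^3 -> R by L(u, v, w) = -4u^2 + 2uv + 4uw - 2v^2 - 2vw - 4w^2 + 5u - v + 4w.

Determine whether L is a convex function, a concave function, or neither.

concave

L is quadratic, so its Hessian is the constant matrix H = [[-8, 2, 4], [2, -4, -2], [4, -2, -8]].
Leading principal minors: -8, 28, -160.
Signs alternate −, +, − ⇒ H ≺ 0 ⇒ concave.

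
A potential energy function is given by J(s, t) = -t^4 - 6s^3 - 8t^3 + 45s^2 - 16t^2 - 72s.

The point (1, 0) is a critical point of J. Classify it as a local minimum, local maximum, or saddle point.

saddle point

The mixed partial ∂²J/∂s∂t is 0, so the Hessian at any point is diag(J_ss, J_tt) = diag(18(-2s + 5), -4(3t^2 + 12t + 8)).
At (1, 0): H = diag(54, -32).
The eigenvalues have opposite signs, so H is indefinite: a saddle point.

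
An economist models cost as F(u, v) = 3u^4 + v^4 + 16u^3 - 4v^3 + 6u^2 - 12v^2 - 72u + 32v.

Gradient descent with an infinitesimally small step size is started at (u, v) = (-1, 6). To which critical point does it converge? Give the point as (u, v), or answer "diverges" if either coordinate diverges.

F is separable, so gradient descent decouples: u follows -∂F/∂u, v follows -∂F/∂v.
∂F/∂u = 12(u - 1)(u + 2)(u + 3); at u=-1 this is -48, so u increases.
∂F/∂v = 4(v - 4)(v - 1)(v + 2); at v=6 this is 320, so v decreases.
u converges to its nearest critical value 1 (a local min of the u-part); v converges to 4. The iterate converges to (1, 4).

(1, 4)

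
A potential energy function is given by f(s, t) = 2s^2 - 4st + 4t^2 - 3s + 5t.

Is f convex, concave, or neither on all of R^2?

convex

f is quadratic, so its Hessian is the constant matrix H = [[4, -4], [-4, 8]].
det(H) = 16, tr(H) = 12.
det(H) > 0 and tr(H) > 0, so H is positive definite everywhere: convex.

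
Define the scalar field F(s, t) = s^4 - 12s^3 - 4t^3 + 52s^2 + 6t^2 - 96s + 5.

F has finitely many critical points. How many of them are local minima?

F separates as a function of s plus a function of t, so ∇F=0 decouples.
∂F/∂s = 4(s - 4)(s - 3)(s - 2) = 0 at s ∈ {2, 3, 4}; ∂F/∂t = -12t(t - 1) = 0 at t ∈ {0, 1}.
The Hessian is diagonal: diag(F_ss, F_tt). Second derivatives: F_ss(2)=8, F_ss(3)=-4, F_ss(4)=8; F_tt(0)=12, F_tt(1)=-12.
Local minima occur where both diagonal entries positive: (2, 0), (4, 0). Count: 2.

2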